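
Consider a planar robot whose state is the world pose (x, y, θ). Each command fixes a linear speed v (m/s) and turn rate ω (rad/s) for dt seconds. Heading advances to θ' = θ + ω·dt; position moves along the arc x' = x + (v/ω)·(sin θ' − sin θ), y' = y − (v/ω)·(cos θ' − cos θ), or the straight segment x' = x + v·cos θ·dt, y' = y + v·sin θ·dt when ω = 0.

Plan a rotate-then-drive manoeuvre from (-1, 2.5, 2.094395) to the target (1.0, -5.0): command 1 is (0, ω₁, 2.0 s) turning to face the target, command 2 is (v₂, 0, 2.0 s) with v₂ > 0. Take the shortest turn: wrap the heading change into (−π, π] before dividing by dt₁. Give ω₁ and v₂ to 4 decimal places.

heading to target = atan2(-5−2.5, 1−-1) = -1.3102
Δθ = wrap(-1.3102 − 2.0944) = 2.8786; ω₁ = Δθ/dt₁ = 1.4393
distance = √((1−-1)² + (-5−2.5)²) = 7.7621; v₂ = distance/dt₂ = 3.8810

ω₁ = 1.4393, v₂ = 3.8810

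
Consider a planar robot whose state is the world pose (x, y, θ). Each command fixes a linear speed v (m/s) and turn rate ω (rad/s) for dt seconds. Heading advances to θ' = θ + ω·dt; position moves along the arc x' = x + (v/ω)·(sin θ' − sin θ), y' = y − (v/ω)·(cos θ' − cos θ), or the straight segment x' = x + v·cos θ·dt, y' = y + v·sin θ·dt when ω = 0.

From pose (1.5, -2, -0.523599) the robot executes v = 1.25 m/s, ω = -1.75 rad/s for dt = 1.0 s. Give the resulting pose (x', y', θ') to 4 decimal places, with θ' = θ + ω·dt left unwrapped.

(1.6879, -3.0803, -2.2736)

θ' = -0.5236 + -1.75·1.0 = -2.2736
R = v/ω = 1.25/-1.75 = -0.7143
x' = 1.5 + -0.7143·(sin -2.2736 − sin -0.5236) = 1.6879
y' = -2 − -0.7143·(cos -2.2736 − cos -0.5236) = -3.0803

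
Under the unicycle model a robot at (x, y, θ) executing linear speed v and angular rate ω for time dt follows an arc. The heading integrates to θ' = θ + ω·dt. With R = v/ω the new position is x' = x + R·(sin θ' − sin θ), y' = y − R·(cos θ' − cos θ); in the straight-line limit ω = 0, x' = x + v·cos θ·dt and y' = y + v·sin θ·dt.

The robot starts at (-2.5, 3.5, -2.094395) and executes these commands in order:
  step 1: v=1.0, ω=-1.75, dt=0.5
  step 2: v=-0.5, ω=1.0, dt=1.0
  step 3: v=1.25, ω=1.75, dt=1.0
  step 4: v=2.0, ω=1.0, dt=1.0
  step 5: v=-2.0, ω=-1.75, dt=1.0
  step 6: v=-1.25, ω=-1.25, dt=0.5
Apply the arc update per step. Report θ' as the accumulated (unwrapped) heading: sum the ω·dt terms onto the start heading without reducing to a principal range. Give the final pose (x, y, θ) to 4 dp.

(-2.0981, 3.8327, -1.5944)

step 1: θ'=-2.9694 (R=-0.5714) → pose (-2.8970, 3.2227, -2.9694)
step 2: θ'=-1.9694 (R=-0.5000) → pose (-2.5218, 3.5213, -1.9694)
step 3: θ'=-0.2194 (R=0.7143) → pose (-2.0190, 2.5469, -0.2194)
step 4: θ'=0.7806 (R=2.0000) → pose (-0.1763, 3.0780, 0.7806)
step 5: θ'=-0.9694 (R=1.1429) → pose (-1.9229, 3.2433, -0.9694)
step 6: θ'=-1.5944 (R=1.0000) → pose (-2.0981, 3.8327, -1.5944)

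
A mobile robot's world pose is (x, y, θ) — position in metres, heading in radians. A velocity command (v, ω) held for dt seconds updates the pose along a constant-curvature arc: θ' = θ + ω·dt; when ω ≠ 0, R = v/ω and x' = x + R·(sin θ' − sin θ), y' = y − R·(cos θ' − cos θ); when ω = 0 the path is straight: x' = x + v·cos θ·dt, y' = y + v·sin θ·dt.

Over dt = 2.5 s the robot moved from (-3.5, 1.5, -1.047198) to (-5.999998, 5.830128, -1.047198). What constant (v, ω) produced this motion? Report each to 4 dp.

v = -2.0000, ω = 0.0000

Δθ = -1.047198 − -1.047198 = 0.000000
ω = Δθ/dt = 0.000000/2.5 = 0.0000
ω = 0 → v = (Δx·cos θ + Δy·sin θ)/dt = -2.0000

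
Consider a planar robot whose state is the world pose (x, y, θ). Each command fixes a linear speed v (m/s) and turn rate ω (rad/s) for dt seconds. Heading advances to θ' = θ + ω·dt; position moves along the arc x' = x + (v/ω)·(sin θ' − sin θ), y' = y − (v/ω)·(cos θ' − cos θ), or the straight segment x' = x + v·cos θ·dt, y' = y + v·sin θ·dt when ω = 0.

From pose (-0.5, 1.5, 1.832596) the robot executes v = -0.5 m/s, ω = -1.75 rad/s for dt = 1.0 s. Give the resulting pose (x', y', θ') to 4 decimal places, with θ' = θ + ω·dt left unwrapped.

(-0.7524, 1.1413, 0.0826)

θ' = 1.8326 + -1.75·1.0 = 0.0826
R = v/ω = -0.5/-1.75 = 0.2857
x' = -0.5 + 0.2857·(sin 0.0826 − sin 1.8326) = -0.7524
y' = 1.5 − 0.2857·(cos 0.0826 − cos 1.8326) = 1.1413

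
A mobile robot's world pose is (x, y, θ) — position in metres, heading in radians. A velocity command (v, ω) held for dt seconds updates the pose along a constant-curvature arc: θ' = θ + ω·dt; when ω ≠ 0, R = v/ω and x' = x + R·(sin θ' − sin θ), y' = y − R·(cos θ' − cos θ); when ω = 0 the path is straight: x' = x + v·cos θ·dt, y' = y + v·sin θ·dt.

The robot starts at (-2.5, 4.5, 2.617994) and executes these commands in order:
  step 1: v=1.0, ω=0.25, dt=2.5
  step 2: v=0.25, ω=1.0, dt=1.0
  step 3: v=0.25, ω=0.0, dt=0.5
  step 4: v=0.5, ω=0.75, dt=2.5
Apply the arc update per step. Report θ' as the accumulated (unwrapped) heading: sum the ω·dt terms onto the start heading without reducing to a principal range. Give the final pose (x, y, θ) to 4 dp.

step 1: θ'=3.2430 (R=4.0000) → pose (-4.9049, 5.0154, 3.2430)
step 2: θ'=4.2430 (R=0.2500) → pose (-5.1026, 4.8797, 4.2430)
step 3: θ'=4.2430 (straight) → pose (-5.1591, 4.7682, 4.2430)
step 4: θ'=6.1180 (R=0.6667) → pose (-4.6742, 3.8091, 6.1180)

(-4.6742, 3.8091, 6.1180)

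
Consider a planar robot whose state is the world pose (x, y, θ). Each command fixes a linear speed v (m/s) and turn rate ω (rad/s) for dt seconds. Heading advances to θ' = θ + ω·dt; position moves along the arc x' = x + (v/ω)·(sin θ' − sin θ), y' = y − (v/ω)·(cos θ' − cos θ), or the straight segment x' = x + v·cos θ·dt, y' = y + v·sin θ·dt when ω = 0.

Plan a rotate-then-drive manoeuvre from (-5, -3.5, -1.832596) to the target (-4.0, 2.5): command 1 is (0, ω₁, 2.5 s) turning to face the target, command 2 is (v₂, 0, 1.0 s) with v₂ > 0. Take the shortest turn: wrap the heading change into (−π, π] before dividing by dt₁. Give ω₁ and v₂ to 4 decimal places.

ω₁ = -1.2180, v₂ = 6.0828

heading to target = atan2(2.5−-3.5, -4−-5) = 1.4056
Δθ = wrap(1.4056 − -1.8326) = -3.0449; ω₁ = Δθ/dt₁ = -1.2180
distance = √((-4−-5)² + (2.5−-3.5)²) = 6.0828; v₂ = distance/dt₂ = 6.0828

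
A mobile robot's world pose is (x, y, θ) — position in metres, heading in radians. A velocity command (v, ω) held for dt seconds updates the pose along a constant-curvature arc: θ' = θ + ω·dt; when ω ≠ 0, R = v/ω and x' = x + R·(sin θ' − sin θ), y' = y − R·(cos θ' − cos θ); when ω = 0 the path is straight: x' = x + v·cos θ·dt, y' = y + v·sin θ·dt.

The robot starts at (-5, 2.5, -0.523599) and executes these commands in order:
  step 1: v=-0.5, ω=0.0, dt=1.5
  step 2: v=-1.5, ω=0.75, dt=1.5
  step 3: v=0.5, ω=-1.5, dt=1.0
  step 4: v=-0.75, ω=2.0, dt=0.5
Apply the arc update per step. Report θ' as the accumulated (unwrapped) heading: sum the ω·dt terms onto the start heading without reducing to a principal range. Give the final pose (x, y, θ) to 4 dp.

step 1: θ'=-0.5236 (straight) → pose (-5.6495, 2.8750, -0.5236)
step 2: θ'=0.6014 (R=-2.0000) → pose (-7.7811, 2.7920, 0.6014)
step 3: θ'=-0.8986 (R=-0.3333) → pose (-7.3317, 2.7248, -0.8986)
step 4: θ'=0.1014 (R=-0.3750) → pose (-7.6631, 2.8643, 0.1014)

(-7.6631, 2.8643, 0.1014)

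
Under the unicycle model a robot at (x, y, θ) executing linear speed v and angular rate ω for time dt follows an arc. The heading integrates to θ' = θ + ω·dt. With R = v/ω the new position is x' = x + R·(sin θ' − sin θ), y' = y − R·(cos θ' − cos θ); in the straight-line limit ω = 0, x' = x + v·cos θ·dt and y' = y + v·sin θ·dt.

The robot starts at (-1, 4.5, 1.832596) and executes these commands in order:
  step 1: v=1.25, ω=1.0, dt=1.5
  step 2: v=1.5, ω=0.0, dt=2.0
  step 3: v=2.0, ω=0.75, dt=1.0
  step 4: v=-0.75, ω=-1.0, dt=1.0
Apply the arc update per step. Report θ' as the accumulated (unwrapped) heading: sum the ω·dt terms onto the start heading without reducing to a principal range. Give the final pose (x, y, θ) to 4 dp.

(-6.3886, 4.0936, 3.0826)

step 1: θ'=3.3326 (R=1.2500) → pose (-2.4447, 5.4037, 3.3326)
step 2: θ'=3.3326 (straight) → pose (-5.3902, 4.8342, 3.3326)
step 3: θ'=4.0826 (R=2.6667) → pose (-7.0390, 3.7866, 4.0826)
step 4: θ'=3.0826 (R=0.7500) → pose (-6.3886, 4.0936, 3.0826)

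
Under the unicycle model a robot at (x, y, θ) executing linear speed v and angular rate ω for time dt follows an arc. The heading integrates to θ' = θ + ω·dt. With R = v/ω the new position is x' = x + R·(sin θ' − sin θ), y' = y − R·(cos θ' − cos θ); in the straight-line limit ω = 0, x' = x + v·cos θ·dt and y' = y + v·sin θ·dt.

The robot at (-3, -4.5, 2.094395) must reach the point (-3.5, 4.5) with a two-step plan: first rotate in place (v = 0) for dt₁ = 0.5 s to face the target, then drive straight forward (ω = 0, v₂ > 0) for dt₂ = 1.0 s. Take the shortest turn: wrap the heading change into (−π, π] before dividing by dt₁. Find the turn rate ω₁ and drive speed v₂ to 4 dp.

heading to target = atan2(4.5−-4.5, -3.5−-3) = 1.6263
Δθ = wrap(1.6263 − 2.0944) = -0.4681; ω₁ = Δθ/dt₁ = -0.9362
distance = √((-3.5−-3)² + (4.5−-4.5)²) = 9.0139; v₂ = distance/dt₂ = 9.0139

ω₁ = -0.9362, v₂ = 9.0139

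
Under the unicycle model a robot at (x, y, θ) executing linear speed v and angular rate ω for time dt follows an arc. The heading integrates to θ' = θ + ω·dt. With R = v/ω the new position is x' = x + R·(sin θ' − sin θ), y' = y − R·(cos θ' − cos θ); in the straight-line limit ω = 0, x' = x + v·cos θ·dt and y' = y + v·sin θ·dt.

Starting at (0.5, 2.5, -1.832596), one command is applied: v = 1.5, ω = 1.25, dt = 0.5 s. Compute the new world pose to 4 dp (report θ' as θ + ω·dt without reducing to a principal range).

(0.5374, 1.7631, -1.2076)

θ' = -1.8326 + 1.25·0.5 = -1.2076
R = v/ω = 1.5/1.25 = 1.2000
x' = 0.5 + 1.2000·(sin -1.2076 − sin -1.8326) = 0.5374
y' = 2.5 − 1.2000·(cos -1.2076 − cos -1.8326) = 1.7631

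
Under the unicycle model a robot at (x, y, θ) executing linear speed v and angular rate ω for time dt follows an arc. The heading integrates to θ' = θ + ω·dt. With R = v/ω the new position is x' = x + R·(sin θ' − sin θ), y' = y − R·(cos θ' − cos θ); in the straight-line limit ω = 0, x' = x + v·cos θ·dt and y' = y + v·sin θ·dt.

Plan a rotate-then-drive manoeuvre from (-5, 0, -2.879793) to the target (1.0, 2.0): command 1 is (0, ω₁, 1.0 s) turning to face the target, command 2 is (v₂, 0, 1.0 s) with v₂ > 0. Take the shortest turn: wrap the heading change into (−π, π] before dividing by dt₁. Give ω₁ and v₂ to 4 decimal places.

ω₁ = -3.0816, v₂ = 6.3246

heading to target = atan2(2−0, 1−-5) = 0.3218
Δθ = wrap(0.3218 − -2.8798) = -3.0816; ω₁ = Δθ/dt₁ = -3.0816
distance = √((1−-5)² + (2−0)²) = 6.3246; v₂ = distance/dt₂ = 6.3246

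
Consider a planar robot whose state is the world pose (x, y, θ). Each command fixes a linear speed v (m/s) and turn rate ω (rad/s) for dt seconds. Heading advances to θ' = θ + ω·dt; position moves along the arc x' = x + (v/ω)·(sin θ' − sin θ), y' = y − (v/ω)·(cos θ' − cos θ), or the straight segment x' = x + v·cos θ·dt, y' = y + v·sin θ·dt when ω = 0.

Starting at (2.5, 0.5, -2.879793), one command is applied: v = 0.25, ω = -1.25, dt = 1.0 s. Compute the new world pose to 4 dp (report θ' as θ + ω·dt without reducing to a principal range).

(2.2812, 0.5831, -4.1298)

θ' = -2.8798 + -1.25·1.0 = -4.1298
R = v/ω = 0.25/-1.25 = -0.2000
x' = 2.5 + -0.2000·(sin -4.1298 − sin -2.8798) = 2.2812
y' = 0.5 − -0.2000·(cos -4.1298 − cos -2.8798) = 0.5831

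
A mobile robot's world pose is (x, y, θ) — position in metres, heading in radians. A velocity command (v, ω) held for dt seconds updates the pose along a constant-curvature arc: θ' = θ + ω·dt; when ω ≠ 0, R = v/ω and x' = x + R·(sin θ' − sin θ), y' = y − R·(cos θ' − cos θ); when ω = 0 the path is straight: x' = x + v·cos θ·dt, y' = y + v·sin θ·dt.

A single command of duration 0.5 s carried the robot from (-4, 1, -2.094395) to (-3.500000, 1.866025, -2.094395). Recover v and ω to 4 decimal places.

v = -2.0000, ω = 0.0000

Δθ = -2.094395 − -2.094395 = 0.000000
ω = Δθ/dt = 0.000000/0.5 = 0.0000
ω = 0 → v = (Δx·cos θ + Δy·sin θ)/dt = -2.0000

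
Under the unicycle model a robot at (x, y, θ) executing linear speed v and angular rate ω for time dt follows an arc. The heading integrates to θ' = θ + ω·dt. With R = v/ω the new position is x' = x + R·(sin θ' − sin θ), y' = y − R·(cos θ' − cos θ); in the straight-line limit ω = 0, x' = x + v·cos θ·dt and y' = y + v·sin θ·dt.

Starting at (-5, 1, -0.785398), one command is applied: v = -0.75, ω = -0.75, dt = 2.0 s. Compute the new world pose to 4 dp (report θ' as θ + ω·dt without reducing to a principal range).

(-5.0482, 2.3624, -2.2854)

θ' = -0.7854 + -0.75·2.0 = -2.2854
R = v/ω = -0.75/-0.75 = 1.0000
x' = -5 + 1.0000·(sin -2.2854 − sin -0.7854) = -5.0482
y' = 1 − 1.0000·(cos -2.2854 − cos -0.7854) = 2.3624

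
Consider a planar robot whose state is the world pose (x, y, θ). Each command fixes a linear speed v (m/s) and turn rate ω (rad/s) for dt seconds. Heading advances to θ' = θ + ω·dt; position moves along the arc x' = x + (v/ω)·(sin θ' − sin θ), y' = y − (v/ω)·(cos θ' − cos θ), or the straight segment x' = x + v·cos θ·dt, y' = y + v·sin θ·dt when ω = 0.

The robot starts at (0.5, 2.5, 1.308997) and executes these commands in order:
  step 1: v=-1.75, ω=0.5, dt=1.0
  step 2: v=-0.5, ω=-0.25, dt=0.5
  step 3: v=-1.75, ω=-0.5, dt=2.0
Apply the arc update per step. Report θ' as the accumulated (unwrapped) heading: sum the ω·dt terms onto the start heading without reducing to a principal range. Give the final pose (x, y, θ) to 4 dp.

step 1: θ'=1.8090 (R=-3.5000) → pose (0.4796, 0.7683, 1.8090)
step 2: θ'=1.6840 (R=2.0000) → pose (0.5232, 0.5223, 1.6840)
step 3: θ'=0.6840 (R=3.5000) → pose (-0.7427, -2.5857, 0.6840)

(-0.7427, -2.5857, 0.6840)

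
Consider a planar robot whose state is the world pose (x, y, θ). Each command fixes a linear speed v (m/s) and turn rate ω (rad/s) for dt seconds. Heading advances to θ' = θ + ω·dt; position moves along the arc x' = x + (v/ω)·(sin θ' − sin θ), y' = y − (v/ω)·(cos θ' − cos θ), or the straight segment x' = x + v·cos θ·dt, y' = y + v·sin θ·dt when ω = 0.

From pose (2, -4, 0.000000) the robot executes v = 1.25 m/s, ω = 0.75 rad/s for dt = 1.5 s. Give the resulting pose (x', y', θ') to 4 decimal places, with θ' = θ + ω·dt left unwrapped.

θ' = 0.0000 + 0.75·1.5 = 1.1250
R = v/ω = 1.25/0.75 = 1.6667
x' = 2 + 1.6667·(sin 1.1250 − sin 0.0000) = 3.5038
y' = -4 − 1.6667·(cos 1.1250 − cos 0.0000) = -3.0520

(3.5038, -3.0520, 1.1250)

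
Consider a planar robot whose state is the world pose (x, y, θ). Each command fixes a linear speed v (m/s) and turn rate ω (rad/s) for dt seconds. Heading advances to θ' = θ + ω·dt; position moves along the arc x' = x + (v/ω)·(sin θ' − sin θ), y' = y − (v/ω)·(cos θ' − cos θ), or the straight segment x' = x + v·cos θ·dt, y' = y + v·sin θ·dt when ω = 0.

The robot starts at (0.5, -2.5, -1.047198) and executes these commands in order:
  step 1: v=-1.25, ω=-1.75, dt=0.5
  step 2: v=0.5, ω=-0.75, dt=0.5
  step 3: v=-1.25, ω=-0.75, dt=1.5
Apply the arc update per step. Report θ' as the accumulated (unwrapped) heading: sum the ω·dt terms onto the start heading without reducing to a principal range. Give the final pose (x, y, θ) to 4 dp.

(2.0279, -1.6158, -3.4222)

step 1: θ'=-1.9222 (R=0.7143) → pose (0.4480, -1.8970, -1.9222)
step 2: θ'=-2.2972 (R=-0.6667) → pose (0.3204, -2.1103, -2.2972)
step 3: θ'=-3.4222 (R=1.6667) → pose (2.0279, -1.6158, -3.4222)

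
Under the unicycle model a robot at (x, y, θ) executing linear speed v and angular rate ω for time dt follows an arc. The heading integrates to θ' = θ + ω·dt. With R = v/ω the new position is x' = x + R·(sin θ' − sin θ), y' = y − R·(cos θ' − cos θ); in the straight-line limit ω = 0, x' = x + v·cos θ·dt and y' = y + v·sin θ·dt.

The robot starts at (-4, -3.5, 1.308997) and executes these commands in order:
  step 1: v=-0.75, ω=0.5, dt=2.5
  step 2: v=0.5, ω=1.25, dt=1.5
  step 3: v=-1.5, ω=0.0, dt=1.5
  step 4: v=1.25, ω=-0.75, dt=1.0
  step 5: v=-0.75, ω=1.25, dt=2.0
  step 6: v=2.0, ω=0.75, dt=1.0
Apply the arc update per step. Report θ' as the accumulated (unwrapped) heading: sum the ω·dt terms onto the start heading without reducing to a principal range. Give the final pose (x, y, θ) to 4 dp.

(-2.4756, -2.5280, 6.9340)

step 1: θ'=2.5590 (R=-1.5000) → pose (-3.3764, -5.1408, 2.5590)
step 2: θ'=4.4340 (R=0.4000) → pose (-3.9811, -5.3649, 4.4340)
step 3: θ'=4.4340 (straight) → pose (-3.3628, -3.2015, 4.4340)
step 4: θ'=3.6840 (R=-1.6667) → pose (-4.1049, -4.1709, 3.6840)
step 5: θ'=6.1840 (R=-0.6000) → pose (-4.3552, -3.0600, 6.1840)
step 6: θ'=6.9340 (R=2.6667) → pose (-2.4756, -2.5280, 6.9340)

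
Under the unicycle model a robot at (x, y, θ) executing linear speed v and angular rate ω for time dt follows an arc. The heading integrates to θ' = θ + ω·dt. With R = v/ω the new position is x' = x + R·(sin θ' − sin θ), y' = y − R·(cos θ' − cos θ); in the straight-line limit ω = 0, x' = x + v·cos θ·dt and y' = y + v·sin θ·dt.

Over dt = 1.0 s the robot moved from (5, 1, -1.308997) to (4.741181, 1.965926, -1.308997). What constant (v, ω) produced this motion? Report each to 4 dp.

Δθ = -1.308997 − -1.308997 = 0.000000
ω = Δθ/dt = 0.000000/1.0 = 0.0000
ω = 0 → v = (Δx·cos θ + Δy·sin θ)/dt = -1.0000

v = -1.0000, ω = 0.0000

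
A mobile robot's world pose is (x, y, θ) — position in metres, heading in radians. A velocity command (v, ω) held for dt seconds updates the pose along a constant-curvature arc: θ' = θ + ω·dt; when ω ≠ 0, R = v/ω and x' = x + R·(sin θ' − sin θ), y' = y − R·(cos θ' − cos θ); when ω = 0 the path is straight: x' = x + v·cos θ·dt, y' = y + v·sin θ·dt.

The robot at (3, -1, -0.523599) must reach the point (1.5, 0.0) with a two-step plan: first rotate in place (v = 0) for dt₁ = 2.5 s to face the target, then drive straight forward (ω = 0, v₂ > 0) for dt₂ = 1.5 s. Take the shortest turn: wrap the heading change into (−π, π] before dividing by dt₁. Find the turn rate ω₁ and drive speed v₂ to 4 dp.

ω₁ = 1.2309, v₂ = 1.2019

heading to target = atan2(0−-1, 1.5−3) = 2.5536
Δθ = wrap(2.5536 − -0.5236) = 3.0772; ω₁ = Δθ/dt₁ = 1.2309
distance = √((1.5−3)² + (0−-1)²) = 1.8028; v₂ = distance/dt₂ = 1.2019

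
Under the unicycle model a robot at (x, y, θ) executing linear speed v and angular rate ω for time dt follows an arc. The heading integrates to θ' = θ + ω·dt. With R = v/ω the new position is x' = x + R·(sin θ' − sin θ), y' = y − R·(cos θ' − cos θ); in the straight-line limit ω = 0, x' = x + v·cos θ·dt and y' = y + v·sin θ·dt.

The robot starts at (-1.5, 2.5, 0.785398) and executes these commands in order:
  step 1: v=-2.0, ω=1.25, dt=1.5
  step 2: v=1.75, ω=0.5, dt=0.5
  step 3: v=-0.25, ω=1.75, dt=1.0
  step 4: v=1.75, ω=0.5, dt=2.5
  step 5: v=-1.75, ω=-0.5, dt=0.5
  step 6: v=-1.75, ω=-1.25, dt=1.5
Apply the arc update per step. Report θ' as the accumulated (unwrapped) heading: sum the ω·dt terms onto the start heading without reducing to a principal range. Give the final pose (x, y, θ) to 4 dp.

step 1: θ'=2.6604 (R=-1.6000) → pose (-1.1092, -0.0497, 2.6604)
step 2: θ'=2.9104 (R=3.5000) → pose (-1.9271, 0.2546, 2.9104)
step 3: θ'=4.6604 (R=-0.1429) → pose (-1.7517, 0.3863, 4.6604)
step 4: θ'=5.9104 (R=3.5000) → pose (0.4688, -3.0552, 5.9104)
step 5: θ'=5.6604 (R=3.5000) → pose (-0.2980, -2.6385, 5.6604)
step 6: θ'=3.7854 (R=1.4000) → pose (-0.3217, -0.3816, 3.7854)

(-0.3217, -0.3816, 3.7854)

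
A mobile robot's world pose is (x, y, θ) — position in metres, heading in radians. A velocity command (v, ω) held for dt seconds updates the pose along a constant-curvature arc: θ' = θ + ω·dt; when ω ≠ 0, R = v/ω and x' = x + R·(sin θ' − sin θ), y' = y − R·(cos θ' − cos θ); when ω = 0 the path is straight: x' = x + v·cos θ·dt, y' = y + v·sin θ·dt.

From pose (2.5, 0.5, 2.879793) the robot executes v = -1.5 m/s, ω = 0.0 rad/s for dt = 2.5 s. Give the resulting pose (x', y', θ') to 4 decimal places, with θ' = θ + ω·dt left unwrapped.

θ' = 2.8798 + 0.0·2.5 = 2.8798
ω = 0 → straight: x' = 2.5 + -1.5·cos(2.8798)·2.5 = 6.1222
y' = 0.5 + -1.5·sin(2.8798)·2.5 = -0.4706

(6.1222, -0.4706, 2.8798)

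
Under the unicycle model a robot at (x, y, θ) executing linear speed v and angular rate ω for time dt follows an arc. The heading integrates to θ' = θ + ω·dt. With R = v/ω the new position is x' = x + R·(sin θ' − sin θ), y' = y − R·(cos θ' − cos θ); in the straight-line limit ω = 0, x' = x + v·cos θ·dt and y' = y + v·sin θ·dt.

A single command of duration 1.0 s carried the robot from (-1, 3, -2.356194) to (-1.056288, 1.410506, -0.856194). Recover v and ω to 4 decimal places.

v = 1.7500, ω = 1.5000

Δθ = -0.856194 − -2.356194 = 1.500000
ω = Δθ/dt = 1.500000/1.0 = 1.5000
R = −Δy/(cos θ' − cos θ) = 1.1667
v = R·ω = 1.1667·1.5000 = 1.7500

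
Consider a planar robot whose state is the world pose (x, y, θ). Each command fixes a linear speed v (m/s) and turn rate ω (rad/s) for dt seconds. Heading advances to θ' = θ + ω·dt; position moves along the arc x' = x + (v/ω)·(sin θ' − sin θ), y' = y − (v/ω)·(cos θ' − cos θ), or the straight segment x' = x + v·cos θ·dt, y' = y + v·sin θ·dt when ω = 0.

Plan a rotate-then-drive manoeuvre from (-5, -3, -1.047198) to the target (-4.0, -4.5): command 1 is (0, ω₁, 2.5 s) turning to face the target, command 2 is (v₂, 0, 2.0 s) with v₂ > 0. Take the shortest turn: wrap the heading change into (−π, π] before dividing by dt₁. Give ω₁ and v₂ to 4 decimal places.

ω₁ = 0.0258, v₂ = 0.9014

heading to target = atan2(-4.5−-3, -4−-5) = -0.9828
Δθ = wrap(-0.9828 − -1.0472) = 0.0644; ω₁ = Δθ/dt₁ = 0.0258
distance = √((-4−-5)² + (-4.5−-3)²) = 1.8028; v₂ = distance/dt₂ = 0.9014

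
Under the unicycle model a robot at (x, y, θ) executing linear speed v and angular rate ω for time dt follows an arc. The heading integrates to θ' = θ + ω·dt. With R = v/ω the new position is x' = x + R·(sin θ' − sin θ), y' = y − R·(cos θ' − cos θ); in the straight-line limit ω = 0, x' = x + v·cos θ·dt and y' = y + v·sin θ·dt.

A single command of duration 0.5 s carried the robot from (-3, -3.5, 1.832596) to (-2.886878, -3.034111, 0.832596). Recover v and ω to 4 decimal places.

Δθ = 0.832596 − 1.832596 = -1.000000
ω = Δθ/dt = -1.000000/0.5 = -2.0000
R = −Δy/(cos θ' − cos θ) = -0.5000
v = R·ω = -0.5000·-2.0000 = 1.0000

v = 1.0000, ω = -2.0000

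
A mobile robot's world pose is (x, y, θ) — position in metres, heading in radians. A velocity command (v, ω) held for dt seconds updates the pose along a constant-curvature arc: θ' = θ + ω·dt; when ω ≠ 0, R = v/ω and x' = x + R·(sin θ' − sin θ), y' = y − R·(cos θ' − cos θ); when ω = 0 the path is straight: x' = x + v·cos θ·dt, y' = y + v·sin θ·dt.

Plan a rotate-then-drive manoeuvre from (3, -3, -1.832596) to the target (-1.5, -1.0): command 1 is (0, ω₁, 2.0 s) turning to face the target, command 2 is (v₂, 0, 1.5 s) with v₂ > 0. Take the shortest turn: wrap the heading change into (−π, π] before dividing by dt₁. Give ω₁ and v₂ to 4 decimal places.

ω₁ = -0.8636, v₂ = 3.2830

heading to target = atan2(-1−-3, -1.5−3) = 2.7234
Δθ = wrap(2.7234 − -1.8326) = -1.7272; ω₁ = Δθ/dt₁ = -0.8636
distance = √((-1.5−3)² + (-1−-3)²) = 4.9244; v₂ = distance/dt₂ = 3.2830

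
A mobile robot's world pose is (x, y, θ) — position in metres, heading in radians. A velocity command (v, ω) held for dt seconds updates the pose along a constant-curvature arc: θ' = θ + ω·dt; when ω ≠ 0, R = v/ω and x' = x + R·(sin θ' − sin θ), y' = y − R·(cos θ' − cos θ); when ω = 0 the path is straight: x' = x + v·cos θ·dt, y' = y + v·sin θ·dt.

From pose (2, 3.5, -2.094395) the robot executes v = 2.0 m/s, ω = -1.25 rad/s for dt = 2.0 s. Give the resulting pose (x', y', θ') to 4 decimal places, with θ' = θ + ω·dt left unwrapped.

(-0.9745, 4.1116, -4.5944)

θ' = -2.0944 + -1.25·2.0 = -4.5944
R = v/ω = 2.0/-1.25 = -1.6000
x' = 2 + -1.6000·(sin -4.5944 − sin -2.0944) = -0.9745
y' = 3.5 − -1.6000·(cos -4.5944 − cos -2.0944) = 4.1116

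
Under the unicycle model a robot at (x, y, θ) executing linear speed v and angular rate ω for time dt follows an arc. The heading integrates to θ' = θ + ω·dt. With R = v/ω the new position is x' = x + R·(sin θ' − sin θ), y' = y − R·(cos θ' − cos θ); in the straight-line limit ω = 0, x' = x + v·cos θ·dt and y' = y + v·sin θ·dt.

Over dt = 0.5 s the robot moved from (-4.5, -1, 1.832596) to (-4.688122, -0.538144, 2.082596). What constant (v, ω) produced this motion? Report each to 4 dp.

Δθ = 2.082596 − 1.832596 = 0.250000
ω = Δθ/dt = 0.250000/0.5 = 0.5000
R = −Δy/(cos θ' − cos θ) = 2.0000
v = R·ω = 2.0000·0.5000 = 1.0000

v = 1.0000, ω = 0.5000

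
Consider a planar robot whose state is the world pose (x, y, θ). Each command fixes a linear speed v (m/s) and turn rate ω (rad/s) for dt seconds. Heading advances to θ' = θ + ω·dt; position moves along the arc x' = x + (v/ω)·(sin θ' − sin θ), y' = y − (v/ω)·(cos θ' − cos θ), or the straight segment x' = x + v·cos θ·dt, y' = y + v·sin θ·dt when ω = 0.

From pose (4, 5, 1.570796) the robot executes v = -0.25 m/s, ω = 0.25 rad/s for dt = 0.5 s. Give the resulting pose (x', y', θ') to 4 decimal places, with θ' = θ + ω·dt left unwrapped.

θ' = 1.5708 + 0.25·0.5 = 1.6958
R = v/ω = -0.25/0.25 = -1.0000
x' = 4 + -1.0000·(sin 1.6958 − sin 1.5708) = 4.0078
y' = 5 − -1.0000·(cos 1.6958 − cos 1.5708) = 4.8753

(4.0078, 4.8753, 1.6958)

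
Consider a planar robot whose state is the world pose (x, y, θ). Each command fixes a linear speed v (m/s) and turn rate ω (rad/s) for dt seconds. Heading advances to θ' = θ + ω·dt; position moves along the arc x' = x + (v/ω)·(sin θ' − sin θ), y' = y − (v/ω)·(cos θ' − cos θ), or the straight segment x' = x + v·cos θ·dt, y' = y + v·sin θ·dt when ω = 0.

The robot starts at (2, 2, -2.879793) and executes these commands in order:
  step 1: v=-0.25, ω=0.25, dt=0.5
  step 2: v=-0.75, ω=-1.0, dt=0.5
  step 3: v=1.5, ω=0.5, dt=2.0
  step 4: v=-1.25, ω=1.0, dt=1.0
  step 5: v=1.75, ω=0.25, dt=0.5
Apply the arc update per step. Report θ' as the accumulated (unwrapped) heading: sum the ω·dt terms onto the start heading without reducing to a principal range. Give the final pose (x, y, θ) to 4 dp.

step 1: θ'=-2.7548 (R=-1.0000) → pose (2.1184, 2.0398, -2.7548)
step 2: θ'=-3.2548 (R=0.7500) → pose (2.4860, 2.0904, -3.2548)
step 3: θ'=-2.2548 (R=3.0000) → pose (-0.1780, 1.0053, -2.2548)
step 4: θ'=-1.2548 (R=-1.2500) → pose (0.0413, 2.1836, -1.2548)
step 5: θ'=-1.1298 (R=7.0000) → pose (0.3644, 1.3711, -1.1298)

(0.3644, 1.3711, -1.1298)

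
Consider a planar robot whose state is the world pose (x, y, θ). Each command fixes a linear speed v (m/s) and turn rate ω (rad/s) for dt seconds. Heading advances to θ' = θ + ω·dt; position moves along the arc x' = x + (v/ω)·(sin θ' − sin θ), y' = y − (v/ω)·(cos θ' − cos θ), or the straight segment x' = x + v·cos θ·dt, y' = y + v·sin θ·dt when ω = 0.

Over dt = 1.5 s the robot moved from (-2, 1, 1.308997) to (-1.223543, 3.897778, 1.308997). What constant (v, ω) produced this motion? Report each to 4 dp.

Δθ = 1.308997 − 1.308997 = 0.000000
ω = Δθ/dt = 0.000000/1.5 = 0.0000
ω = 0 → v = (Δx·cos θ + Δy·sin θ)/dt = 2.0000

v = 2.0000, ω = 0.0000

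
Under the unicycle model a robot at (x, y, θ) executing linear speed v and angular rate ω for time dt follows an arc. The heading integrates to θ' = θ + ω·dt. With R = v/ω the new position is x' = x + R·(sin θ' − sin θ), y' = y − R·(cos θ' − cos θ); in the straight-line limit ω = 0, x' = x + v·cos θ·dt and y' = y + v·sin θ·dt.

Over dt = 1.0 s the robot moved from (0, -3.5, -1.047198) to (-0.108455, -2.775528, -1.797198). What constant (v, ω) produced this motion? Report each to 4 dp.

v = -0.7500, ω = -0.7500

Δθ = -1.797198 − -1.047198 = -0.750000
ω = Δθ/dt = -0.750000/1.0 = -0.7500
R = −Δy/(cos θ' − cos θ) = 1.0000
v = R·ω = 1.0000·-0.7500 = -0.7500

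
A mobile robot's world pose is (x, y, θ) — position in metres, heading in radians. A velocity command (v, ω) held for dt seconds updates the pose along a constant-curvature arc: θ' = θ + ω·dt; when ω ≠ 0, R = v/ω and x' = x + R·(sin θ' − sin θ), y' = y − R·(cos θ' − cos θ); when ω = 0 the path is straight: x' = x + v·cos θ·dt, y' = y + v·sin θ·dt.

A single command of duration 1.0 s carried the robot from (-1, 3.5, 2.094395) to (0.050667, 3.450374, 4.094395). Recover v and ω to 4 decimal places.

Δθ = 4.094395 − 2.094395 = 2.000000
ω = Δθ/dt = 2.000000/1.0 = 2.0000
R = Δx/(sin θ' − sin θ) = -0.6250
v = R·ω = -0.6250·2.0000 = -1.2500

v = -1.2500, ω = 2.0000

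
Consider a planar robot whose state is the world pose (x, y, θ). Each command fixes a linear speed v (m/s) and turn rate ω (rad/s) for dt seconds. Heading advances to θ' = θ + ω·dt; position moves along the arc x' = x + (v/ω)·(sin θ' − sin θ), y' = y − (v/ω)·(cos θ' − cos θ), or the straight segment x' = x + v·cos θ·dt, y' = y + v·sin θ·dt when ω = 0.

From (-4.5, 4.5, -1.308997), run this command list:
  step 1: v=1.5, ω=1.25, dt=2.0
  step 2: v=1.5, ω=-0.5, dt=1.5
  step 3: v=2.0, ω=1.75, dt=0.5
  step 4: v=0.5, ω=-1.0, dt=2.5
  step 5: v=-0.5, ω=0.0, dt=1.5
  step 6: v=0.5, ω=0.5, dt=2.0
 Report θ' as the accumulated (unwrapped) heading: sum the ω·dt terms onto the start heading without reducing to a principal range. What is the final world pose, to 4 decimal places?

(1.3046, 6.8632, -0.1840)

step 1: θ'=1.1910 (R=1.2000) → pose (-2.2264, 4.3657, 1.1910)
step 2: θ'=0.4410 (R=-3.0000) → pose (-0.7207, 5.9665, 0.4410)
step 3: θ'=1.3160 (R=1.1429) → pose (-0.1026, 6.7120, 1.3160)
step 4: θ'=-1.1840 (R=-0.5000) → pose (0.8443, 6.7745, -1.1840)
step 5: θ'=-1.1840 (straight) → pose (0.5614, 7.4691, -1.1840)
step 6: θ'=-0.1840 (R=1.0000) → pose (1.3046, 6.8632, -0.1840)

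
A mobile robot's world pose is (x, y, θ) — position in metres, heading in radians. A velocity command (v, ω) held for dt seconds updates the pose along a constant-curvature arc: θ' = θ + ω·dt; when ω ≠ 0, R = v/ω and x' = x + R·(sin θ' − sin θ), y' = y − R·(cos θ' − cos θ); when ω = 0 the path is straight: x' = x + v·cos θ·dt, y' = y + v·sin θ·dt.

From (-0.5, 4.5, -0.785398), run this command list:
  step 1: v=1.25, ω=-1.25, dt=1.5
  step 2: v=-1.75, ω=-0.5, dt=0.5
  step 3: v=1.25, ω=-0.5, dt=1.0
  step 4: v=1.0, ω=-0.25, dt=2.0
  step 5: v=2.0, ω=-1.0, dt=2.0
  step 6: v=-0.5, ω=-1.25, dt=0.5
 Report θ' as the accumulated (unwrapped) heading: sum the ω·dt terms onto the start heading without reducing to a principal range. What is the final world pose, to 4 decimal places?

(-2.4653, 7.5007, -6.5354)

step 1: θ'=-2.6604 (R=-1.0000) → pose (-0.7443, 2.9065, -2.6604)
step 2: θ'=-2.9104 (R=3.5000) → pose (0.0737, 3.2108, -2.9104)
step 3: θ'=-3.4104 (R=-2.5000) → pose (-1.1631, 3.2340, -3.4104)
step 4: θ'=-3.9104 (R=-4.0000) → pose (-2.8819, 4.2154, -3.9104)
step 5: θ'=-5.9104 (R=-2.0000) → pose (-2.2198, 7.5155, -5.9104)
step 6: θ'=-6.5354 (R=0.4000) → pose (-2.4653, 7.5007, -6.5354)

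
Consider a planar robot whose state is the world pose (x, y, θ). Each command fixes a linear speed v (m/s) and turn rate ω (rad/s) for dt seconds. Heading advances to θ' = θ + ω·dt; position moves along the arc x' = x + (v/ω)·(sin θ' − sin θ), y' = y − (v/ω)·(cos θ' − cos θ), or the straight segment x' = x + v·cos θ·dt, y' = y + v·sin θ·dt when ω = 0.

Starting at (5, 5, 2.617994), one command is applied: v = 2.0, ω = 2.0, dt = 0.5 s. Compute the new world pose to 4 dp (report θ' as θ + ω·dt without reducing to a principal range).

θ' = 2.6180 + 2.0·0.5 = 3.6180
R = v/ω = 2.0/2.0 = 1.0000
x' = 5 + 1.0000·(sin 3.6180 − sin 2.6180) = 4.0414
y' = 5 − 1.0000·(cos 3.6180 − cos 2.6180) = 5.0226

(4.0414, 5.0226, 3.6180)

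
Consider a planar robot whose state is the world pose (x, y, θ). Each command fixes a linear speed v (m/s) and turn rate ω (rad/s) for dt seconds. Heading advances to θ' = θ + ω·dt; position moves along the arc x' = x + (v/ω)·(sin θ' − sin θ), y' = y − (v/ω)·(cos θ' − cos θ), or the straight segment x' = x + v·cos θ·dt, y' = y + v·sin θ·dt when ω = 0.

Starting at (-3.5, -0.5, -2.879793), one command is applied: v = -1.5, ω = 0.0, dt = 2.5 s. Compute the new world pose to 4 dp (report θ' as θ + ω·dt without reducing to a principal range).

(0.1222, 0.4706, -2.8798)

θ' = -2.8798 + 0.0·2.5 = -2.8798
ω = 0 → straight: x' = -3.5 + -1.5·cos(-2.8798)·2.5 = 0.1222
y' = -0.5 + -1.5·sin(-2.8798)·2.5 = 0.4706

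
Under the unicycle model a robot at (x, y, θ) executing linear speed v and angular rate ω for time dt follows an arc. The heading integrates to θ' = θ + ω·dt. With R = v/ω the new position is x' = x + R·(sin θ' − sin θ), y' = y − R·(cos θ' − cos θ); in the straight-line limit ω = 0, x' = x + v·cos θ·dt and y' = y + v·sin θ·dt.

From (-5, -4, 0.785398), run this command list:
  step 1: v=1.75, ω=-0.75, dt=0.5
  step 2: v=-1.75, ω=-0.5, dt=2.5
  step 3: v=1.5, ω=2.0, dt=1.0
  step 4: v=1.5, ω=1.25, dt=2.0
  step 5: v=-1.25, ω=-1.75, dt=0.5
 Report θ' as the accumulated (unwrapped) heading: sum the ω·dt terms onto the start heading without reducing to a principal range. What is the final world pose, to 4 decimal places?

step 1: θ'=0.4104 (R=-2.3333) → pose (-4.2810, -3.5103, 0.4104)
step 2: θ'=-0.8396 (R=3.5000) → pose (-8.2828, -2.6381, -0.8396)
step 3: θ'=1.1604 (R=0.7500) → pose (-7.0368, -2.4365, 1.1604)
step 4: θ'=3.6604 (R=1.2000) → pose (-8.7321, -0.9157, 3.6604)
step 5: θ'=2.7854 (R=0.7143) → pose (-8.1289, -0.8665, 2.7854)

(-8.1289, -0.8665, 2.7854)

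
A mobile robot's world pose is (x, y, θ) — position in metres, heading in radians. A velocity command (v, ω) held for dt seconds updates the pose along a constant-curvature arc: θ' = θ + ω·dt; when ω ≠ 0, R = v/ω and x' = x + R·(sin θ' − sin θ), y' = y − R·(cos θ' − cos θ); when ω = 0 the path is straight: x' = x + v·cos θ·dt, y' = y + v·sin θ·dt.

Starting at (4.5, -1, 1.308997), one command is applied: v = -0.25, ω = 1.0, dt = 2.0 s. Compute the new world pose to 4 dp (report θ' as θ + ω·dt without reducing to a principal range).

(4.7831, -1.3112, 3.3090)

θ' = 1.3090 + 1.0·2.0 = 3.3090
R = v/ω = -0.25/1.0 = -0.2500
x' = 4.5 + -0.2500·(sin 3.3090 − sin 1.3090) = 4.7831
y' = -1 − -0.2500·(cos 3.3090 − cos 1.3090) = -1.3112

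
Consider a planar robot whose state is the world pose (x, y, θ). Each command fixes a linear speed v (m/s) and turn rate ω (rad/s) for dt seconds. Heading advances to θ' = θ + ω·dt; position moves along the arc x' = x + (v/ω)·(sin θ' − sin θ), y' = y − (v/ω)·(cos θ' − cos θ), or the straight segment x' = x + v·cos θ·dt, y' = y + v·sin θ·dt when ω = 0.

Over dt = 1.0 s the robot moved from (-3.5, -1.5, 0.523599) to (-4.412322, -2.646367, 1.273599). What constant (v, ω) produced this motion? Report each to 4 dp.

Δθ = 1.273599 − 0.523599 = 0.750000
ω = Δθ/dt = 0.750000/1.0 = 0.7500
R = −Δy/(cos θ' − cos θ) = -2.0000
v = R·ω = -2.0000·0.7500 = -1.5000

v = -1.5000, ω = 0.7500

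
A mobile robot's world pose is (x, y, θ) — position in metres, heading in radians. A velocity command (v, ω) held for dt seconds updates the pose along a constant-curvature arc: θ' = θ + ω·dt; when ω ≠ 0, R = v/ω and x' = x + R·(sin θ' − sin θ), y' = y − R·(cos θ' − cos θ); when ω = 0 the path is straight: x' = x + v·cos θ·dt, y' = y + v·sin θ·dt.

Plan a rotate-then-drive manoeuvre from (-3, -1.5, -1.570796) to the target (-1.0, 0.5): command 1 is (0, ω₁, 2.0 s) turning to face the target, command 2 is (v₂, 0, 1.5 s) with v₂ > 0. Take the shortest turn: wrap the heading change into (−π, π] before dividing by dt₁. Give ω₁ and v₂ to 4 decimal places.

ω₁ = 1.1781, v₂ = 1.8856

heading to target = atan2(0.5−-1.5, -1−-3) = 0.7854
Δθ = wrap(0.7854 − -1.5708) = 2.3562; ω₁ = Δθ/dt₁ = 1.1781
distance = √((-1−-3)² + (0.5−-1.5)²) = 2.8284; v₂ = distance/dt₂ = 1.8856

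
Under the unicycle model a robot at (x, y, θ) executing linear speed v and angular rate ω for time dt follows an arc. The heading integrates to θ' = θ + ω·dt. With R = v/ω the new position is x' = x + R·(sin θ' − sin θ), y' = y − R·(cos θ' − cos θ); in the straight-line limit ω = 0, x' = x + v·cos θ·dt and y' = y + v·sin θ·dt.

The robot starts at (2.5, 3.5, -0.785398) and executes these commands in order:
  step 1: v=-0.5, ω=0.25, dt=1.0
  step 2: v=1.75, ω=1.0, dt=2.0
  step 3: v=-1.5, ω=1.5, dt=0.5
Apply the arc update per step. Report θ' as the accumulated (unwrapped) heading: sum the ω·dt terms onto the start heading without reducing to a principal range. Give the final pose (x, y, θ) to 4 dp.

(4.9337, 4.4193, 2.2146)

step 1: θ'=-0.5354 (R=-2.0000) → pose (2.1062, 3.8059, -0.5354)
step 2: θ'=1.4646 (R=1.7500) → pose (4.7391, 5.1255, 1.4646)
step 3: θ'=2.2146 (R=-1.0000) → pose (4.9337, 4.4193, 2.2146)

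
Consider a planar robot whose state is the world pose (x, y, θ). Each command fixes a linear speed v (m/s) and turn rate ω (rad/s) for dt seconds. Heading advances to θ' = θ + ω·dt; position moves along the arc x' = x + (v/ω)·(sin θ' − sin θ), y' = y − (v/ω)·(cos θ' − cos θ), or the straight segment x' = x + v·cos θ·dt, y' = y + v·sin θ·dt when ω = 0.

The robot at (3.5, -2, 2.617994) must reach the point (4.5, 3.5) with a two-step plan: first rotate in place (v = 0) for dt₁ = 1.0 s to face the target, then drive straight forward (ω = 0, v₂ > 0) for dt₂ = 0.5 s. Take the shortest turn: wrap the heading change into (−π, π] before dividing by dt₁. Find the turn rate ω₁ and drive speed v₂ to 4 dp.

heading to target = atan2(3.5−-2, 4.5−3.5) = 1.3909
Δθ = wrap(1.3909 − 2.6180) = -1.2271; ω₁ = Δθ/dt₁ = -1.2271
distance = √((4.5−3.5)² + (3.5−-2)²) = 5.5902; v₂ = distance/dt₂ = 11.1803

ω₁ = -1.2271, v₂ = 11.1803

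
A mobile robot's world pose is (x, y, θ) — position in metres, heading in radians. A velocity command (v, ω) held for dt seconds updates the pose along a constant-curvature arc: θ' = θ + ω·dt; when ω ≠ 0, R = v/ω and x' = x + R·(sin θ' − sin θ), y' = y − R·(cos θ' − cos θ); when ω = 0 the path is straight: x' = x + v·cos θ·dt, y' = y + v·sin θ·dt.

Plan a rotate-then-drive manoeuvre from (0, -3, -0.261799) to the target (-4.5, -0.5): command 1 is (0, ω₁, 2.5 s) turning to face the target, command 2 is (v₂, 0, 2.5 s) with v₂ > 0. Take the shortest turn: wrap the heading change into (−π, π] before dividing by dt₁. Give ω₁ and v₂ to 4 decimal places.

heading to target = atan2(-0.5−-3, -4.5−0) = 2.6345
Δθ = wrap(2.6345 − -0.2618) = 2.8963; ω₁ = Δθ/dt₁ = 1.1585
distance = √((-4.5−0)² + (-0.5−-3)²) = 5.1478; v₂ = distance/dt₂ = 2.0591

ω₁ = 1.1585, v₂ = 2.0591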